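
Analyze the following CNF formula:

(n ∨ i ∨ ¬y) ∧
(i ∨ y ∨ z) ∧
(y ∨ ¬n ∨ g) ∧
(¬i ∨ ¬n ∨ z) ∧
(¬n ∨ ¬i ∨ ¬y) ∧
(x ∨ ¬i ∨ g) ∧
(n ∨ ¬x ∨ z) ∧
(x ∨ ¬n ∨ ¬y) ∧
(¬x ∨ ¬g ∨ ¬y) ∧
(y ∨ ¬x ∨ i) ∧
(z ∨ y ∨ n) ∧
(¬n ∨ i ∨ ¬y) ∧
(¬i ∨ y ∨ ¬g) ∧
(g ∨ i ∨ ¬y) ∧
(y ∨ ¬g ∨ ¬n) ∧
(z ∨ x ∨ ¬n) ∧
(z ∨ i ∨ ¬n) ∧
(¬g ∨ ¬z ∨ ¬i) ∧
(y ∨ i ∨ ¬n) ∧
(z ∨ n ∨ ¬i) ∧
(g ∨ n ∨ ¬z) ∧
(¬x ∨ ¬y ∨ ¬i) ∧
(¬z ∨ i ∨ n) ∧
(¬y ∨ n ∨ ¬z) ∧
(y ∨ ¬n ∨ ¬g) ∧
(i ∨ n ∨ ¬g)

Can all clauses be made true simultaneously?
No

No, the formula is not satisfiable.

No assignment of truth values to the variables can make all 26 clauses true simultaneously.

The formula is UNSAT (unsatisfiable).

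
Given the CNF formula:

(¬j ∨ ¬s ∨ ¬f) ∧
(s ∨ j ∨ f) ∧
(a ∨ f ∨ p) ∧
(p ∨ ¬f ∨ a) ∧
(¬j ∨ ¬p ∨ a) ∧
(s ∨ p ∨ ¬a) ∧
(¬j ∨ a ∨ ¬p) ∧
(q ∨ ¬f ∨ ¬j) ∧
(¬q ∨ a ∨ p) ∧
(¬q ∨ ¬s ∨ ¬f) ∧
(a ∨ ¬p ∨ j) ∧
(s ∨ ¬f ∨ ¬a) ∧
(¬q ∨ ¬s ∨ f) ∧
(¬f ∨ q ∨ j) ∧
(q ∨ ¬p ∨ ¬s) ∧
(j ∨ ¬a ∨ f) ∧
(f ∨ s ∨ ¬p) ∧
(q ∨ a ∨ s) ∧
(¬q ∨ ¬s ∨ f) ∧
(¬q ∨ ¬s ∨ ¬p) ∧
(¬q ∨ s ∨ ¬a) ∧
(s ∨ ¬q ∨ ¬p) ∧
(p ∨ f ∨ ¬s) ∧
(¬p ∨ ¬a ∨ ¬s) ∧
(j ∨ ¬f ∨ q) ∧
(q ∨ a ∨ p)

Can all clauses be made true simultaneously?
No

No, the formula is not satisfiable.

No assignment of truth values to the variables can make all 26 clauses true simultaneously.

The formula is UNSAT (unsatisfiable).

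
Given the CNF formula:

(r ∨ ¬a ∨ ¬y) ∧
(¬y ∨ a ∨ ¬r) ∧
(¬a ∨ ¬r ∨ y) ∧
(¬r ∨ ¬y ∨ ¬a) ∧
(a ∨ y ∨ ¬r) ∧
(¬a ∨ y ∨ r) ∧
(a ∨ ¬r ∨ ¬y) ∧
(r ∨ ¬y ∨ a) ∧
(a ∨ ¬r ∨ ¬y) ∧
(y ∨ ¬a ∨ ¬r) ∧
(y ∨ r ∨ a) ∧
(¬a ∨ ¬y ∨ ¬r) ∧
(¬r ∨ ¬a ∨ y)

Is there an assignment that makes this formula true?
No

No, the formula is not satisfiable.

No assignment of truth values to the variables can make all 13 clauses true simultaneously.

The formula is UNSAT (unsatisfiable).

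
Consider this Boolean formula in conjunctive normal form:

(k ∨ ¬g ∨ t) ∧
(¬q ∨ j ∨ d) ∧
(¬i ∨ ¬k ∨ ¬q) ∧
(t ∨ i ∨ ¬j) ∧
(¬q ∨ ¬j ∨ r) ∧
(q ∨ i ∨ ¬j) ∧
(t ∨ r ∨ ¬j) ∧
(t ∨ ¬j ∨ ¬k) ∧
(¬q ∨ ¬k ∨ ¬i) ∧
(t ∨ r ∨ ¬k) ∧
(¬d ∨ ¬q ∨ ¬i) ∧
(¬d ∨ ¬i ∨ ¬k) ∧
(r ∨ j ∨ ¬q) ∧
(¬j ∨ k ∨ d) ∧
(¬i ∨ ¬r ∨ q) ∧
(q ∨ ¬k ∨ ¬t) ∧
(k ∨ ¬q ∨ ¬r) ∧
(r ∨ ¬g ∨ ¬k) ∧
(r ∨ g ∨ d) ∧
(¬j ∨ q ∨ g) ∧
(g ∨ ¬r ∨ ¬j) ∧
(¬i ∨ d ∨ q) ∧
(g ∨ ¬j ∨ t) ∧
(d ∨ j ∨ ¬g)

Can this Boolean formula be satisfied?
Yes

Yes, the formula is satisfiable.

One satisfying assignment is: g=False, j=False, d=False, r=True, t=False, q=False, k=False, i=False

Verification: With this assignment, all 24 clauses evaluate to true.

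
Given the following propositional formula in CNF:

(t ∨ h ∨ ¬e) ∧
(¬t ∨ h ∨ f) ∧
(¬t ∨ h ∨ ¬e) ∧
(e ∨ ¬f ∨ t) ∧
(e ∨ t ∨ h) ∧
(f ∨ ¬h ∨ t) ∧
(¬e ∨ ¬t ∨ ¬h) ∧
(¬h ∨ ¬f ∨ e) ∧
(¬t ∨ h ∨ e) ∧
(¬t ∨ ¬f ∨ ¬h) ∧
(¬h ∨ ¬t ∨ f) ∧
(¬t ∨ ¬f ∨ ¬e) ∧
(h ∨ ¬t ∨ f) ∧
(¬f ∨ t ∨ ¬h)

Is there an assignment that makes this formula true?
No

No, the formula is not satisfiable.

No assignment of truth values to the variables can make all 14 clauses true simultaneously.

The formula is UNSAT (unsatisfiable).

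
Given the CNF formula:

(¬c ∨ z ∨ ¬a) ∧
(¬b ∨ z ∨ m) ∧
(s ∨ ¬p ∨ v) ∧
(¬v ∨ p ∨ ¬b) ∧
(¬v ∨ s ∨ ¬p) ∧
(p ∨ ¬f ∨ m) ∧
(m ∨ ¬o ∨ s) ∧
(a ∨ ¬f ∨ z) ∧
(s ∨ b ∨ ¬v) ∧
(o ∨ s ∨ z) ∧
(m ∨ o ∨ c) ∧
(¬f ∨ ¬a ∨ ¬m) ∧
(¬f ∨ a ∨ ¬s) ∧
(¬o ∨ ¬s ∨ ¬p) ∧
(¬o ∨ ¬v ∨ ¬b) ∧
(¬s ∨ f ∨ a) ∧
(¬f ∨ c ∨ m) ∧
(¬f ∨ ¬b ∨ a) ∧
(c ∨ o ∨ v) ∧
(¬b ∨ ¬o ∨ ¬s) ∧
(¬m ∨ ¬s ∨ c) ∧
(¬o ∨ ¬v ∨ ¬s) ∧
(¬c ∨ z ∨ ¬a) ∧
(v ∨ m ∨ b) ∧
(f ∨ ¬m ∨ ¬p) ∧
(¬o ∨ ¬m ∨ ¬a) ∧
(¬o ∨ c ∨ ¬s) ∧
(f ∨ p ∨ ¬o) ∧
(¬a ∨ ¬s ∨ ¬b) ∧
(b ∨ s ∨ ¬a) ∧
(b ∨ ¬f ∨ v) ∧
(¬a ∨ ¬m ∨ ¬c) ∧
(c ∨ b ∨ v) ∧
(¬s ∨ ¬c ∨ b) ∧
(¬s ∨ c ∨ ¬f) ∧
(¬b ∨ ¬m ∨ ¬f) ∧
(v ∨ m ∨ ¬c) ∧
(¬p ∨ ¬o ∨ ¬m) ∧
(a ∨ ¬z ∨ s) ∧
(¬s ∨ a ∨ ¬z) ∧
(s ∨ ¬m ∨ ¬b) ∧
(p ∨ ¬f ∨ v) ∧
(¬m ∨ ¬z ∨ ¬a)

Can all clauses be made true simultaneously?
No

No, the formula is not satisfiable.

No assignment of truth values to the variables can make all 43 clauses true simultaneously.

The formula is UNSAT (unsatisfiable).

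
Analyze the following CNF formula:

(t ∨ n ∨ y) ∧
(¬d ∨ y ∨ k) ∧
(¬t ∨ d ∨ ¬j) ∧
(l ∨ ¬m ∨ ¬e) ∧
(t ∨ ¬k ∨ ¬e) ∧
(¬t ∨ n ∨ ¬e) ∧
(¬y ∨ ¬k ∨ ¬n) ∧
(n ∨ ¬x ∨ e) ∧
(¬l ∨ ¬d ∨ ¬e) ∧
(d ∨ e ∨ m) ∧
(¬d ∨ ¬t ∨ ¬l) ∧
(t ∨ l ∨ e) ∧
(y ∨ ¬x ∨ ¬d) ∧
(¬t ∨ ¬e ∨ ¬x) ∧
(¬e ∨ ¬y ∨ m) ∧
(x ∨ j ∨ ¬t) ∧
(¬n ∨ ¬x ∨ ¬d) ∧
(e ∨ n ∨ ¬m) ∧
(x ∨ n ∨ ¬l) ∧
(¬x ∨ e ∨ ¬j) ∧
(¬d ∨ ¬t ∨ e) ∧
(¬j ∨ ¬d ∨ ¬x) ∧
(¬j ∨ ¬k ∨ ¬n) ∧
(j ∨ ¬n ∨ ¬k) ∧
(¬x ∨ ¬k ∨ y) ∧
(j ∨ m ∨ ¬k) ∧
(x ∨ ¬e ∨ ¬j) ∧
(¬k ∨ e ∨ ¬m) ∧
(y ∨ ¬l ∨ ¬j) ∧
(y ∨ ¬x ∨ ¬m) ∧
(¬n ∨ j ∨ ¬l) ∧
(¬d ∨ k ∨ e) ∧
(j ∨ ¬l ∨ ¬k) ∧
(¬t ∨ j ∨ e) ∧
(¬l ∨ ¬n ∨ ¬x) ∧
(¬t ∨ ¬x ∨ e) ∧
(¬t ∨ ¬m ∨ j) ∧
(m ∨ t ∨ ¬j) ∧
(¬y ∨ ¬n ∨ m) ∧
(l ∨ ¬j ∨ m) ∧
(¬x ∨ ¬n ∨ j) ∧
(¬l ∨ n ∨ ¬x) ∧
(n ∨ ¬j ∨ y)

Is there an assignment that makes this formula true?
Yes

Yes, the formula is satisfiable.

One satisfying assignment is: x=False, l=False, k=False, n=True, j=False, t=False, y=False, m=False, e=True, d=False

Verification: With this assignment, all 43 clauses evaluate to true.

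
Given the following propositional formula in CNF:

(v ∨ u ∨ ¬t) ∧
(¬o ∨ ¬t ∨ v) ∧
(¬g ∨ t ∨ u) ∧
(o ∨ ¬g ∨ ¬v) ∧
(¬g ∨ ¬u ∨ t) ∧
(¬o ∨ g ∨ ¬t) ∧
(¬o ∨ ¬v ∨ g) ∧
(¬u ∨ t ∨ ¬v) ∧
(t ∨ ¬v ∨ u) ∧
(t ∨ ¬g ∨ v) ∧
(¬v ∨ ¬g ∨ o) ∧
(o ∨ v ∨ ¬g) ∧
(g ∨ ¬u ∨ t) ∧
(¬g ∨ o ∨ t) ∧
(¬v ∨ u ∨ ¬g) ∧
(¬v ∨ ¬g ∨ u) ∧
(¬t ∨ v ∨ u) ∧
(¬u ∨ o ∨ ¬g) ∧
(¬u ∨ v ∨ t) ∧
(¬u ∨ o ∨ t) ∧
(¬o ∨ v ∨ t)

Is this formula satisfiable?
Yes

Yes, the formula is satisfiable.

One satisfying assignment is: t=False, u=False, o=False, v=False, g=False

Verification: With this assignment, all 21 clauses evaluate to true.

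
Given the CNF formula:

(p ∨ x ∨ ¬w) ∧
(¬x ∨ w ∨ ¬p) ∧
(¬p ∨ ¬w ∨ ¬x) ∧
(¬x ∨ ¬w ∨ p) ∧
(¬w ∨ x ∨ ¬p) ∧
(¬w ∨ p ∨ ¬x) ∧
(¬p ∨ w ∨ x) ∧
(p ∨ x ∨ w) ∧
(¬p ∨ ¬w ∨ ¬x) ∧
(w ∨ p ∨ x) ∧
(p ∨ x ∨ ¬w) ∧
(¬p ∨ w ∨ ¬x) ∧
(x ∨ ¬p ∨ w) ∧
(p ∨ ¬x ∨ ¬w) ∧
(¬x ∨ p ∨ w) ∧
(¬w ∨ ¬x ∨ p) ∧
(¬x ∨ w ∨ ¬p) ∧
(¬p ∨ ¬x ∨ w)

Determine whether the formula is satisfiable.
No

No, the formula is not satisfiable.

No assignment of truth values to the variables can make all 18 clauses true simultaneously.

The formula is UNSAT (unsatisfiable).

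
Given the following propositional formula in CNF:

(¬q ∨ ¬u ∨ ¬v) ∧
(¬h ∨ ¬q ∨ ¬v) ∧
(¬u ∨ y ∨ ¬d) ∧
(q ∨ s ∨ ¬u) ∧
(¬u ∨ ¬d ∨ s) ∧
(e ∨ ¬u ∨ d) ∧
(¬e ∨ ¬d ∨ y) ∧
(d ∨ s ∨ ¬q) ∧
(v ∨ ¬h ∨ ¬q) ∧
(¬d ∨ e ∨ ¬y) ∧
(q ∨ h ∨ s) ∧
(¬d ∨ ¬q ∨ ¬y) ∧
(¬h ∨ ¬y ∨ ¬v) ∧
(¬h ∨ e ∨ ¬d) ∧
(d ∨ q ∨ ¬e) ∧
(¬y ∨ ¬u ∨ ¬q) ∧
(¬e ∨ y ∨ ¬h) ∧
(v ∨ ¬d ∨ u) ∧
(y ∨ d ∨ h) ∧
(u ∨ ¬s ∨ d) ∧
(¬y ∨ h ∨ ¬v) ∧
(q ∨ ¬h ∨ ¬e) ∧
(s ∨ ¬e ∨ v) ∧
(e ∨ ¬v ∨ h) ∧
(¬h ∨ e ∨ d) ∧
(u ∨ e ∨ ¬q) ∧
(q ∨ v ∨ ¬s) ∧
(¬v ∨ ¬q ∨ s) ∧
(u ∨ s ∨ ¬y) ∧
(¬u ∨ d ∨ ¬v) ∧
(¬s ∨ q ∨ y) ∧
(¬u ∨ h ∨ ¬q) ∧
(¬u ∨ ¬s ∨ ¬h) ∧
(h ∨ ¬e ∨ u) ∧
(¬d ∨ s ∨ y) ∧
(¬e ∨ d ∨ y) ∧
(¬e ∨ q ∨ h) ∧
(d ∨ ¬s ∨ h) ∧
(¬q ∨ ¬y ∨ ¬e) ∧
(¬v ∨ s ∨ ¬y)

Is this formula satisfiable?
No

No, the formula is not satisfiable.

No assignment of truth values to the variables can make all 40 clauses true simultaneously.

The formula is UNSAT (unsatisfiable).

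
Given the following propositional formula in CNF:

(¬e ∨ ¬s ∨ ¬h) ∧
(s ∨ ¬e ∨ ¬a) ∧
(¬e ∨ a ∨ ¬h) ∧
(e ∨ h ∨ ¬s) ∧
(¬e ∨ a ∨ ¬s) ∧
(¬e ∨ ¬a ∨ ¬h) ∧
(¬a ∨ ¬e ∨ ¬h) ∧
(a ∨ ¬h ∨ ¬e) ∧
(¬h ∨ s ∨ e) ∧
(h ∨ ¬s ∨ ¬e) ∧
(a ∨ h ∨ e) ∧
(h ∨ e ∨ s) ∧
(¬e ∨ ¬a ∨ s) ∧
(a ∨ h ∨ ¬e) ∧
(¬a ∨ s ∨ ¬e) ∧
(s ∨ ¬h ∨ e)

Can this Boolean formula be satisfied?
Yes

Yes, the formula is satisfiable.

One satisfying assignment is: h=True, a=False, s=True, e=False

Verification: With this assignment, all 16 clauses evaluate to true.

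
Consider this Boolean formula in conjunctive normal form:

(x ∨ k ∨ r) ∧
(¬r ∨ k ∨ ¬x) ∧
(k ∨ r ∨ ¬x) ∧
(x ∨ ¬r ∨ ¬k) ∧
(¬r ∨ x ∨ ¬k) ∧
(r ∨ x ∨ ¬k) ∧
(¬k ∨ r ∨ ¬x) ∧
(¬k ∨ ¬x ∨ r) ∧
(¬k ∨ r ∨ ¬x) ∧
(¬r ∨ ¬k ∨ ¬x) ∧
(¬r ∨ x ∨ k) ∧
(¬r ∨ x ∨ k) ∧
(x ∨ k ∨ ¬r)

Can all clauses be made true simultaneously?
No

No, the formula is not satisfiable.

No assignment of truth values to the variables can make all 13 clauses true simultaneously.

The formula is UNSAT (unsatisfiable).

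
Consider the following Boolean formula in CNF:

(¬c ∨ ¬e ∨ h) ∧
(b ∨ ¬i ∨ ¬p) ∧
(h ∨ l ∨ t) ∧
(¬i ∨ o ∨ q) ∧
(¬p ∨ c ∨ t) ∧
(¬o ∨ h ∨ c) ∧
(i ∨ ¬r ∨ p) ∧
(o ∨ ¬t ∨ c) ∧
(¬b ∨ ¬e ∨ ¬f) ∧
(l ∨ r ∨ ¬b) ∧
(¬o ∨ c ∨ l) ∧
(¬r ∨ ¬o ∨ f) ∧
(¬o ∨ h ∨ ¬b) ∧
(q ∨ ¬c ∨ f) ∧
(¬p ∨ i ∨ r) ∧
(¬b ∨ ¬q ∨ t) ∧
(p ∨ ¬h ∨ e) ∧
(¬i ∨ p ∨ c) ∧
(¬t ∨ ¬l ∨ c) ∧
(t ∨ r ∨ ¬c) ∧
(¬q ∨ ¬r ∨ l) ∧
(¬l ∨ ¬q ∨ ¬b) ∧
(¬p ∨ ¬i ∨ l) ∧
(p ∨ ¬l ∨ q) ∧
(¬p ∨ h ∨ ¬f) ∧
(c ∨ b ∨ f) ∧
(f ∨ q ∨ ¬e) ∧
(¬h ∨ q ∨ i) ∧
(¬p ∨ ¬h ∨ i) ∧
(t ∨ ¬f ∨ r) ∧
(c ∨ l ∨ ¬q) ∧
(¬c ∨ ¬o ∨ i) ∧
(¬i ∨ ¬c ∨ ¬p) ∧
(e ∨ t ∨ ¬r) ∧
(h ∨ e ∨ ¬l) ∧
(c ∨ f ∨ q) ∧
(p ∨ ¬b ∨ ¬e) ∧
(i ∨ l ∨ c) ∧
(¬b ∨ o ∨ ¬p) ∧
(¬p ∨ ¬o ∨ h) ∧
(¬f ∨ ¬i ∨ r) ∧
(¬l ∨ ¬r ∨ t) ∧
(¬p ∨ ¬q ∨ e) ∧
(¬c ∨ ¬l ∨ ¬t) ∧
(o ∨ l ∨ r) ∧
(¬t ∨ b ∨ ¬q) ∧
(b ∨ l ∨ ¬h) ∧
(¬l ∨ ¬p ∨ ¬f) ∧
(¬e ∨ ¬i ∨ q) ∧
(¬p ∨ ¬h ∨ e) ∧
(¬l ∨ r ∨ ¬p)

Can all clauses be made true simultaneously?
Yes

Yes, the formula is satisfiable.

One satisfying assignment is: q=False, o=True, f=True, r=True, i=True, b=False, l=False, e=False, c=True, h=False, t=True, p=False

Verification: With this assignment, all 51 clauses evaluate to true.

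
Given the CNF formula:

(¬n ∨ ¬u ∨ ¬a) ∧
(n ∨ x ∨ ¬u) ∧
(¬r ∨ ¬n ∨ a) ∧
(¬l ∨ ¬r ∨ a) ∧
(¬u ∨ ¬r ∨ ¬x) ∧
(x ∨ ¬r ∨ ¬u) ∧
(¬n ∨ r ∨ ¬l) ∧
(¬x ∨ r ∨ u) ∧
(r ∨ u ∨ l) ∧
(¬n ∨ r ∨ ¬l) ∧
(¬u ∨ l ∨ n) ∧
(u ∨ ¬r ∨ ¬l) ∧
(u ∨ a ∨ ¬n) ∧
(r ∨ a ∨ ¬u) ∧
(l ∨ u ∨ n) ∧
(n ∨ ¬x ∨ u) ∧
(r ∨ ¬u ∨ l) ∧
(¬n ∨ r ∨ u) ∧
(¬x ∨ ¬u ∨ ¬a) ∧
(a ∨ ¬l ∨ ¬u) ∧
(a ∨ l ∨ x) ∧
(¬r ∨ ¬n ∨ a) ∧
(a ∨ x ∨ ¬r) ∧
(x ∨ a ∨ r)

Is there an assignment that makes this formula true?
Yes

Yes, the formula is satisfiable.

One satisfying assignment is: u=False, a=True, x=False, l=True, r=False, n=False

Verification: With this assignment, all 24 clauses evaluate to true.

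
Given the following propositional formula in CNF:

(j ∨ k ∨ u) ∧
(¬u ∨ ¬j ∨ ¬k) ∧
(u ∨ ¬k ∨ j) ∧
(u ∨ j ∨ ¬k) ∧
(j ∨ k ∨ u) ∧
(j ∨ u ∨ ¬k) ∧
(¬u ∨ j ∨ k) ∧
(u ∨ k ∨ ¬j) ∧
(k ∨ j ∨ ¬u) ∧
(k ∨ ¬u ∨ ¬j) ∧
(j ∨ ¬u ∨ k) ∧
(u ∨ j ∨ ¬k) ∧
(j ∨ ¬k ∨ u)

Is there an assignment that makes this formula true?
Yes

Yes, the formula is satisfiable.

One satisfying assignment is: u=False, k=True, j=True

Verification: With this assignment, all 13 clauses evaluate to true.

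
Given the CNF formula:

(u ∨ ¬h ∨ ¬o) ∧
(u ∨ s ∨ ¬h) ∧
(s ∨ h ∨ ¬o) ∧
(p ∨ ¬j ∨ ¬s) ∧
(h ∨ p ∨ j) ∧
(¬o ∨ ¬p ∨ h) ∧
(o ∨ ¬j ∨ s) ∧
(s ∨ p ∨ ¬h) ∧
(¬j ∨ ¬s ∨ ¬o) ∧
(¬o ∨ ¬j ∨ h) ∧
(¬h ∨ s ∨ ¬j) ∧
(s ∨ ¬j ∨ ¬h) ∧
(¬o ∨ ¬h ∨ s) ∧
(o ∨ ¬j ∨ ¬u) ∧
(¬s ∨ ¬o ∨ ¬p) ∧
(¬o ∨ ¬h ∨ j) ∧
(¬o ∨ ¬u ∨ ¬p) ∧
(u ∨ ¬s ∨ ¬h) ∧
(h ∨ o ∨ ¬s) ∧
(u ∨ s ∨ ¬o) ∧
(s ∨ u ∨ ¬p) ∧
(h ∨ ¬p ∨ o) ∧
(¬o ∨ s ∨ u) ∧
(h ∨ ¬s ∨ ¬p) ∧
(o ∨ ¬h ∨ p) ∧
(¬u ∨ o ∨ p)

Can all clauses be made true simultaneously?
Yes

Yes, the formula is satisfiable.

One satisfying assignment is: j=False, p=True, u=True, h=True, o=False, s=False

Verification: With this assignment, all 26 clauses evaluate to true.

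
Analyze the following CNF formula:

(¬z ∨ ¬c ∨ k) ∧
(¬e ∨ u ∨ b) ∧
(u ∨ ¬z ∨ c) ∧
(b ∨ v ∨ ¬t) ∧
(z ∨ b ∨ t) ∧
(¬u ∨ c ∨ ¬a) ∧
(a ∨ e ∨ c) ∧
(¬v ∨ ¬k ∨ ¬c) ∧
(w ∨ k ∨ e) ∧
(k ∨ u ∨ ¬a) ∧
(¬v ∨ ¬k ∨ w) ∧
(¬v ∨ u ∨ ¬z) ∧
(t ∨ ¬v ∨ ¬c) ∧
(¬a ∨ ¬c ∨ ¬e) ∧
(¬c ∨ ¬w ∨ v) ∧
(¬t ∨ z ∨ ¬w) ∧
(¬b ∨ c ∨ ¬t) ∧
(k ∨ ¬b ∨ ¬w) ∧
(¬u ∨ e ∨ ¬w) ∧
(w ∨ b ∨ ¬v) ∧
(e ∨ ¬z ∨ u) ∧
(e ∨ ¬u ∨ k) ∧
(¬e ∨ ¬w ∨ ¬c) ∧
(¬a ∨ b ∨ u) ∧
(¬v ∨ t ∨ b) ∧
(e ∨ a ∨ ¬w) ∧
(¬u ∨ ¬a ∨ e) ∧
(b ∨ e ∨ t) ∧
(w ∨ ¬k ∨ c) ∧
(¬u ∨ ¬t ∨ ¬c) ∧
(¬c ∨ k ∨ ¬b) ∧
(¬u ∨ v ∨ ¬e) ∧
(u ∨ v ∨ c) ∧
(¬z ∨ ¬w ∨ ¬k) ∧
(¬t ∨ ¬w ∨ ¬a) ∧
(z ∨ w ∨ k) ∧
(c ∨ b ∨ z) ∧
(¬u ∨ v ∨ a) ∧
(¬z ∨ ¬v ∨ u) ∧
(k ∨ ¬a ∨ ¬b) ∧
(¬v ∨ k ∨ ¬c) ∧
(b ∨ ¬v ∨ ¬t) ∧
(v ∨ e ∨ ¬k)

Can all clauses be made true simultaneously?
Yes

Yes, the formula is satisfiable.

One satisfying assignment is: t=False, v=False, a=False, c=True, e=True, k=True, z=True, u=False, w=False, b=True

Verification: With this assignment, all 43 clauses evaluate to true.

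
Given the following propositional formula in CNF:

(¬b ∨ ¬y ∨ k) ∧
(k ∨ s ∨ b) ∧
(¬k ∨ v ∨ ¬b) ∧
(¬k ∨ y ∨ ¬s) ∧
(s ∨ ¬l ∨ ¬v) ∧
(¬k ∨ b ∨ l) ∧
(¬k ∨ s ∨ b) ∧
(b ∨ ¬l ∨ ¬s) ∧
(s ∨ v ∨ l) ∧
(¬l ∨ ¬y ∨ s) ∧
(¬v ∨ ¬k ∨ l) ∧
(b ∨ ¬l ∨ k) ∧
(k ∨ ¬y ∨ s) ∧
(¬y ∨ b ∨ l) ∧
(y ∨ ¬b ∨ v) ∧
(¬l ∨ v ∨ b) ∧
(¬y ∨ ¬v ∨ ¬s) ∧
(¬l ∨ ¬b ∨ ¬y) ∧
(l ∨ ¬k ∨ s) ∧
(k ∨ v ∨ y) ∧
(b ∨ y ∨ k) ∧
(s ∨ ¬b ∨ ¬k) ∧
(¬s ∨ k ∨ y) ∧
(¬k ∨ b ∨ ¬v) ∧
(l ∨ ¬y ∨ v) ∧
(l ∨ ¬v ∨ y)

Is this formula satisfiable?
No

No, the formula is not satisfiable.

No assignment of truth values to the variables can make all 26 clauses true simultaneously.

The formula is UNSAT (unsatisfiable).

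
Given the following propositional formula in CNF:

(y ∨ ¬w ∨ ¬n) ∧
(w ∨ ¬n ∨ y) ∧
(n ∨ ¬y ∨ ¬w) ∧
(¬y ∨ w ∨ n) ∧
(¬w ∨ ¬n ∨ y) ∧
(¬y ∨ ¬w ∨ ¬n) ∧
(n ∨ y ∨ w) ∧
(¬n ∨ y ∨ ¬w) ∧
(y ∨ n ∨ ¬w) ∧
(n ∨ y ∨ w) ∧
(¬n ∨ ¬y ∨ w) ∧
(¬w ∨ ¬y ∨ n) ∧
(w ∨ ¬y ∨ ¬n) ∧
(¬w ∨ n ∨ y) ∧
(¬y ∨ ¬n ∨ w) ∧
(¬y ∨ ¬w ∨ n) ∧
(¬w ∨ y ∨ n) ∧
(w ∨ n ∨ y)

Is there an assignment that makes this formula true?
No

No, the formula is not satisfiable.

No assignment of truth values to the variables can make all 18 clauses true simultaneously.

The formula is UNSAT (unsatisfiable).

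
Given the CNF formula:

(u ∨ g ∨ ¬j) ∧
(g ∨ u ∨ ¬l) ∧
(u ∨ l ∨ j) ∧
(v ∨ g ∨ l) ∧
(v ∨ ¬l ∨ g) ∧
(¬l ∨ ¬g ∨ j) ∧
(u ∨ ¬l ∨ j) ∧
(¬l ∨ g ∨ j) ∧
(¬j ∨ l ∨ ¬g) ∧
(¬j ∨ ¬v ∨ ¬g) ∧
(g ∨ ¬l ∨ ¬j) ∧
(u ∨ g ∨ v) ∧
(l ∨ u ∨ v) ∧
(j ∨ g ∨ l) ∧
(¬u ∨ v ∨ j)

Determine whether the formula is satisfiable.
Yes

Yes, the formula is satisfiable.

One satisfying assignment is: u=True, v=True, l=False, j=True, g=False

Verification: With this assignment, all 15 clauses evaluate to true.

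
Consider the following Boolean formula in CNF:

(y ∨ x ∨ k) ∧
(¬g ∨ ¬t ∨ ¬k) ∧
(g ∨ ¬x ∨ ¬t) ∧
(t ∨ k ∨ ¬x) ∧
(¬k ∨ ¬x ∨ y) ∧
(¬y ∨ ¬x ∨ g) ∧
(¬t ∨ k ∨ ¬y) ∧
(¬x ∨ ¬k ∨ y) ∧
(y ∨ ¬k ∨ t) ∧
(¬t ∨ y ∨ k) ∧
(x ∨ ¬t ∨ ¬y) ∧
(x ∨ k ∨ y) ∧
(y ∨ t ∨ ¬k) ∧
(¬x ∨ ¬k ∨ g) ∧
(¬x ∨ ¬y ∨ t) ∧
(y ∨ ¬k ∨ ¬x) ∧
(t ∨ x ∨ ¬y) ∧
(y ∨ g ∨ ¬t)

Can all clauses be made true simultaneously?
No

No, the formula is not satisfiable.

No assignment of truth values to the variables can make all 18 clauses true simultaneously.

The formula is UNSAT (unsatisfiable).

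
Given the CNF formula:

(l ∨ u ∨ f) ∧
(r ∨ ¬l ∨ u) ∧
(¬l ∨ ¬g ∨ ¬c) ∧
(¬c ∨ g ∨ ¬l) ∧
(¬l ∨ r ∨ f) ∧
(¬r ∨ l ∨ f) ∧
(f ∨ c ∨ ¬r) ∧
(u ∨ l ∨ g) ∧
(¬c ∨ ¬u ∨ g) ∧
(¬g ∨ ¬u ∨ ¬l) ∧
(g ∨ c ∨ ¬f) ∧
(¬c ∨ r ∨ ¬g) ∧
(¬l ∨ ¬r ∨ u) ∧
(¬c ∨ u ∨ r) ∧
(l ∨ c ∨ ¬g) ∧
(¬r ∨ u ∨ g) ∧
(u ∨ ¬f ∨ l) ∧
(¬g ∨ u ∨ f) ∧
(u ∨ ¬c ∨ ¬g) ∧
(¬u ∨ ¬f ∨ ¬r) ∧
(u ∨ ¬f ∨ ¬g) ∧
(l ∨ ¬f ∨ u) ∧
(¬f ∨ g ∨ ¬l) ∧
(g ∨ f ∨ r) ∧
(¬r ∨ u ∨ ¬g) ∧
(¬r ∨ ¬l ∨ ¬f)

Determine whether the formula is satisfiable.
No

No, the formula is not satisfiable.

No assignment of truth values to the variables can make all 26 clauses true simultaneously.

The formula is UNSAT (unsatisfiable).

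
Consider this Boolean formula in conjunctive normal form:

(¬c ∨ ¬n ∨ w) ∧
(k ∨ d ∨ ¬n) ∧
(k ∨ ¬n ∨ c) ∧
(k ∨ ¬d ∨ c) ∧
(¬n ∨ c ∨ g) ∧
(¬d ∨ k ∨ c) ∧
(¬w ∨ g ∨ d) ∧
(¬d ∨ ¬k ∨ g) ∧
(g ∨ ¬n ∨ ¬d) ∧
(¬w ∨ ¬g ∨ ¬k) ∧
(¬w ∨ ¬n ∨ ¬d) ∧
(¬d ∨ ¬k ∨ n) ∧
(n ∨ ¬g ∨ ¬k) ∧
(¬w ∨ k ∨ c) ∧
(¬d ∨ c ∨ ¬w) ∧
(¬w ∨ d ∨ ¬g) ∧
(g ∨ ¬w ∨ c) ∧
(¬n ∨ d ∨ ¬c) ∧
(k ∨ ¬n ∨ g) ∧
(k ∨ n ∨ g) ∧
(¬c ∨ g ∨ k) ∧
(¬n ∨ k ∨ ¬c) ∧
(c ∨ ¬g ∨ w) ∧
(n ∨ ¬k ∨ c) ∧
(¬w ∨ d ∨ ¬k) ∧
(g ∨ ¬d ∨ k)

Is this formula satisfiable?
Yes

Yes, the formula is satisfiable.

One satisfying assignment is: c=True, g=True, n=False, k=False, d=False, w=False

Verification: With this assignment, all 26 clauses evaluate to true.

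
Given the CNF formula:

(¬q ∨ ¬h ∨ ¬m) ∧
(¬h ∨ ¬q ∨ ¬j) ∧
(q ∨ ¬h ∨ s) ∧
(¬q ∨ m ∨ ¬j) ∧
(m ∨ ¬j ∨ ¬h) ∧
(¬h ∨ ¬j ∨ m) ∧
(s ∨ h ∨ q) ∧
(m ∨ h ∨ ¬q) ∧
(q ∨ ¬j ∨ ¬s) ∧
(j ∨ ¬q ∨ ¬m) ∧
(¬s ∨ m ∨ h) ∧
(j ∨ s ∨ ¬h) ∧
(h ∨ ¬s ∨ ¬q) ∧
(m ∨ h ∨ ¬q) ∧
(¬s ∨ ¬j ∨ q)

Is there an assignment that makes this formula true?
Yes

Yes, the formula is satisfiable.

One satisfying assignment is: m=True, q=True, j=True, h=False, s=False

Verification: With this assignment, all 15 clauses evaluate to true.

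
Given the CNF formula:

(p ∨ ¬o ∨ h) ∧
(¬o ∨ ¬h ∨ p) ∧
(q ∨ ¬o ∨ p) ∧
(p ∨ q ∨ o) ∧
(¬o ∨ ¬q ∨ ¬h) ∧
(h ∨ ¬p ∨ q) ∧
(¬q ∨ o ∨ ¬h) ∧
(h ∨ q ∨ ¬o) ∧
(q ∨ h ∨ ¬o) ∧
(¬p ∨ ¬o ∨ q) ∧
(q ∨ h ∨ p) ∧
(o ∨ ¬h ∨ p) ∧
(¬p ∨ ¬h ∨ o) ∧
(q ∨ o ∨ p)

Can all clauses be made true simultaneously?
Yes

Yes, the formula is satisfiable.

One satisfying assignment is: h=False, o=True, q=True, p=True

Verification: With this assignment, all 14 clauses evaluate to true.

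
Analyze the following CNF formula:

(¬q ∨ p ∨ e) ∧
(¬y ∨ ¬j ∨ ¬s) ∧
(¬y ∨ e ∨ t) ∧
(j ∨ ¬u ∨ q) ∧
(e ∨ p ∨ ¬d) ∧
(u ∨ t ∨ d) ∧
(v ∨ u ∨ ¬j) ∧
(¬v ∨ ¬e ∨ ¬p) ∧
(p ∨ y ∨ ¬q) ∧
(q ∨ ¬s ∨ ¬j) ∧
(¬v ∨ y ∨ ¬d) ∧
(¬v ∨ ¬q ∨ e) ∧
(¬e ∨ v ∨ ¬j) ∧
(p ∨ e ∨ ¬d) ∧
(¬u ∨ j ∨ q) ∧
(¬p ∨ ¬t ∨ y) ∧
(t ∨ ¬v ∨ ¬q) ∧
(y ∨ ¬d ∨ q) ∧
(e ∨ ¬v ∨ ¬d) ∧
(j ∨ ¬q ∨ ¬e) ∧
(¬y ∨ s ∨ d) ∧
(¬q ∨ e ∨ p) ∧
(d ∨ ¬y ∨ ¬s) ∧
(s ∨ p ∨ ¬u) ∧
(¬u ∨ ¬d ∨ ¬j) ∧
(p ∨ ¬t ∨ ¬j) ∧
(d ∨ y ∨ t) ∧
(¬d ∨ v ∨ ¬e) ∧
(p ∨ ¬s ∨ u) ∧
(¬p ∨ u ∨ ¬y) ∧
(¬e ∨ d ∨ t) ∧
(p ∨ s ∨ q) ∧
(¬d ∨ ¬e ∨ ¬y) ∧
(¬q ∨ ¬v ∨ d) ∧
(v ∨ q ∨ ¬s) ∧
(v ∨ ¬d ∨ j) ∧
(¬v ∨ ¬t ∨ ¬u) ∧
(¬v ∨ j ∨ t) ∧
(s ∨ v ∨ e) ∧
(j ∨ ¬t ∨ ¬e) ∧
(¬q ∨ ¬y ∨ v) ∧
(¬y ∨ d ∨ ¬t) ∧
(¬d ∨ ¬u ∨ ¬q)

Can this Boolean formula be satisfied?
No

No, the formula is not satisfiable.

No assignment of truth values to the variables can make all 43 clauses true simultaneously.

The formula is UNSAT (unsatisfiable).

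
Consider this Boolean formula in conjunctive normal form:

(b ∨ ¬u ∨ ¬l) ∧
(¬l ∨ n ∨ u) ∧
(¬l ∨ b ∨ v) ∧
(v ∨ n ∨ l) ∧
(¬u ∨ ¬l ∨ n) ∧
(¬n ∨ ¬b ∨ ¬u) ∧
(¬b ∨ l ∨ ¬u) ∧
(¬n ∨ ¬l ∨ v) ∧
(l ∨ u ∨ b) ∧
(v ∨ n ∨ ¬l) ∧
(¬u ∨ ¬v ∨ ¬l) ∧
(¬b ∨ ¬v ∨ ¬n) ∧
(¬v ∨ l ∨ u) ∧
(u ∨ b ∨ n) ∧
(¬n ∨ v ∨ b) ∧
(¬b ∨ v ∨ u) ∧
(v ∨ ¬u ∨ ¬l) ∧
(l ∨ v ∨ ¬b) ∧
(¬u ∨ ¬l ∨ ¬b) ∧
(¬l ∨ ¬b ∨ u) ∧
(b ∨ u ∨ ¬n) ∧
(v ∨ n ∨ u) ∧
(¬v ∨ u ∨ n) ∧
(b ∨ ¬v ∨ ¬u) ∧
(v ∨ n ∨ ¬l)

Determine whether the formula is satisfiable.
No

No, the formula is not satisfiable.

No assignment of truth values to the variables can make all 25 clauses true simultaneously.

The formula is UNSAT (unsatisfiable).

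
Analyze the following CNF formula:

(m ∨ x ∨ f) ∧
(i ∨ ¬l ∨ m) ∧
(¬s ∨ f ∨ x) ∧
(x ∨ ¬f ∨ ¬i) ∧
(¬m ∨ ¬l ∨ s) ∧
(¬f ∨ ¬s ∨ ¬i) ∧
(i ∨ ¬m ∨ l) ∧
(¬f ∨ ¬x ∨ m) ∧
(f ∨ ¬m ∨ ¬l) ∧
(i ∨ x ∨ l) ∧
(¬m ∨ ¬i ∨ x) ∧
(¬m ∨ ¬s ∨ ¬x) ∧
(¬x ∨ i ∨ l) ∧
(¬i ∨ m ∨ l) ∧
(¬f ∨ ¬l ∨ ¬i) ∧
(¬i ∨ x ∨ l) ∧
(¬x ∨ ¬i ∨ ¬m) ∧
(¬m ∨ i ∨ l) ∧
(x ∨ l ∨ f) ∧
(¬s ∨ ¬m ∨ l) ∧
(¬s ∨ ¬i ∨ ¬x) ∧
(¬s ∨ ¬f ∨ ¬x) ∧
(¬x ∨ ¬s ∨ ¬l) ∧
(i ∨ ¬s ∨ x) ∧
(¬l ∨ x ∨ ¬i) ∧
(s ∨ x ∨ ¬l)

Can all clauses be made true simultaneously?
Yes

Yes, the formula is satisfiable.

One satisfying assignment is: i=True, f=False, l=True, m=False, s=False, x=True

Verification: With this assignment, all 26 clauses evaluate to true.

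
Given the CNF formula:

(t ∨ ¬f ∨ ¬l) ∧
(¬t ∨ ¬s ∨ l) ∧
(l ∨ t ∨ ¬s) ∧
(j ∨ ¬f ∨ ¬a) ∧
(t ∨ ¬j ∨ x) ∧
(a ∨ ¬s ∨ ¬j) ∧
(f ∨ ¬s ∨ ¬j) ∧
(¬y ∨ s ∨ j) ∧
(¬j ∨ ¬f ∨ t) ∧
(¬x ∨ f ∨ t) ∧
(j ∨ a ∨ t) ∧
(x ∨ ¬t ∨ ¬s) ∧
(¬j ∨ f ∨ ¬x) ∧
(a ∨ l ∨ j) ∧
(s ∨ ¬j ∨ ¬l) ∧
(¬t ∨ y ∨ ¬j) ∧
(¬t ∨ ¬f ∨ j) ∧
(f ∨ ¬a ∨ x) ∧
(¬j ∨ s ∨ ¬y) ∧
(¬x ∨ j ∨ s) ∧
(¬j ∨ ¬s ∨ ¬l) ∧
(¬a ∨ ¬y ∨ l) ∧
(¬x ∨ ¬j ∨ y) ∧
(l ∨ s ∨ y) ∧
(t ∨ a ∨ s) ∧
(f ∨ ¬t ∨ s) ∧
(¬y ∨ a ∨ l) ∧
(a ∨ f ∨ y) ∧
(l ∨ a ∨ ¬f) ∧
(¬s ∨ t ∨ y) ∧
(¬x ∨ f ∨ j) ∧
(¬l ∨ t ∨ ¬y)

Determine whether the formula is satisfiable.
No

No, the formula is not satisfiable.

No assignment of truth values to the variables can make all 32 clauses true simultaneously.

The formula is UNSAT (unsatisfiable).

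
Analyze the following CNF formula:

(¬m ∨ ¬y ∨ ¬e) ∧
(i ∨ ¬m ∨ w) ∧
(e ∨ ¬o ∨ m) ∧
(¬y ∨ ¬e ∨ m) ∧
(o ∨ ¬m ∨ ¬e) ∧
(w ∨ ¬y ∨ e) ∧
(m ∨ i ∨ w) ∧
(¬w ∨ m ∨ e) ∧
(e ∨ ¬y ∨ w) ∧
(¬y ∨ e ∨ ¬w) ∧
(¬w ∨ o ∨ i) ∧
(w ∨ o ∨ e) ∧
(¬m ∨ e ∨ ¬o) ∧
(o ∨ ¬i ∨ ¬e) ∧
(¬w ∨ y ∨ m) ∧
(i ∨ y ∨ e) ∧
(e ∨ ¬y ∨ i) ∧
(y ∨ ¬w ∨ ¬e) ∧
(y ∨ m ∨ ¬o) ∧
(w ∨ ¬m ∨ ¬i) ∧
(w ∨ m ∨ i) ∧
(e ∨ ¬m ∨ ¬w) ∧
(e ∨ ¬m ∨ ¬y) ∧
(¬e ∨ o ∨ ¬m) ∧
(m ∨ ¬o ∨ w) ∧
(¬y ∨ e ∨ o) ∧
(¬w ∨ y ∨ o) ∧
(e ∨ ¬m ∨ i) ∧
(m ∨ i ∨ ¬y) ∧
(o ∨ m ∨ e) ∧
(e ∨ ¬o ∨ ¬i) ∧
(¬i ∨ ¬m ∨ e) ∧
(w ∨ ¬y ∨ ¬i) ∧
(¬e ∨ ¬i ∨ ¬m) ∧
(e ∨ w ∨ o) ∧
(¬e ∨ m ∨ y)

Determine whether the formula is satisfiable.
No

No, the formula is not satisfiable.

No assignment of truth values to the variables can make all 36 clauses true simultaneously.

The formula is UNSAT (unsatisfiable).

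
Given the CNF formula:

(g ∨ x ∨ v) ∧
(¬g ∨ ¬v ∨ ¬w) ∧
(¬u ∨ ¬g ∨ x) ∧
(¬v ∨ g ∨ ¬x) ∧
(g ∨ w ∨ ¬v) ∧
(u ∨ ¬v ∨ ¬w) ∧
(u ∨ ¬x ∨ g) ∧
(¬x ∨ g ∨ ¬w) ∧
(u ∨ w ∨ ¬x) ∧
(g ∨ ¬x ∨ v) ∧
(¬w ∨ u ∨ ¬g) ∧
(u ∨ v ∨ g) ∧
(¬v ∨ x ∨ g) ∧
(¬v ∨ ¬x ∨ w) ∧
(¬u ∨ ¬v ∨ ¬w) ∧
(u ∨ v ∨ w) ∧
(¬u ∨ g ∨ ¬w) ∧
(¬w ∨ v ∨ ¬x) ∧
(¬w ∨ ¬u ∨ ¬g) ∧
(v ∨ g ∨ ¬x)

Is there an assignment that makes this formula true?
Yes

Yes, the formula is satisfiable.

One satisfying assignment is: g=True, v=True, u=False, x=False, w=False

Verification: With this assignment, all 20 clauses evaluate to true.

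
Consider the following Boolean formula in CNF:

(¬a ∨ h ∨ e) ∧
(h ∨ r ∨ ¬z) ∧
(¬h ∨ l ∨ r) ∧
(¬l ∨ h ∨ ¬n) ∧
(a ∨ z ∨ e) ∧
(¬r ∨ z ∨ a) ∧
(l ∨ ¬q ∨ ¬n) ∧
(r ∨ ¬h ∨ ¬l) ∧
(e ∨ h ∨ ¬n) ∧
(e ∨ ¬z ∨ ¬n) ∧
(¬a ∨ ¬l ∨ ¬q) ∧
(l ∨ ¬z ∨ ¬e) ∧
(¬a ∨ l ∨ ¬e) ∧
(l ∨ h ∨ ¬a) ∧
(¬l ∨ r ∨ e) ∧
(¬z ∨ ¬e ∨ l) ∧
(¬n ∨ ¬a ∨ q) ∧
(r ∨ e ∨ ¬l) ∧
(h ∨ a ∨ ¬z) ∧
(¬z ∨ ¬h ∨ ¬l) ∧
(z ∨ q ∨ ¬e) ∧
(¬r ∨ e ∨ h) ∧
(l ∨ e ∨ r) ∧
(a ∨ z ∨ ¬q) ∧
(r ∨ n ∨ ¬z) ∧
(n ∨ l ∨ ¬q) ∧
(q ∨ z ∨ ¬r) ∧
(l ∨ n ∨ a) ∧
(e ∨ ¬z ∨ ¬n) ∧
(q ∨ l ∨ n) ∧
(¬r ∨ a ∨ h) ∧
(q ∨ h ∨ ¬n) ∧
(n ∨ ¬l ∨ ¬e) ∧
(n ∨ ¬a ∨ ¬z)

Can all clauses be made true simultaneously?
No

No, the formula is not satisfiable.

No assignment of truth values to the variables can make all 34 clauses true simultaneously.

The formula is UNSAT (unsatisfiable).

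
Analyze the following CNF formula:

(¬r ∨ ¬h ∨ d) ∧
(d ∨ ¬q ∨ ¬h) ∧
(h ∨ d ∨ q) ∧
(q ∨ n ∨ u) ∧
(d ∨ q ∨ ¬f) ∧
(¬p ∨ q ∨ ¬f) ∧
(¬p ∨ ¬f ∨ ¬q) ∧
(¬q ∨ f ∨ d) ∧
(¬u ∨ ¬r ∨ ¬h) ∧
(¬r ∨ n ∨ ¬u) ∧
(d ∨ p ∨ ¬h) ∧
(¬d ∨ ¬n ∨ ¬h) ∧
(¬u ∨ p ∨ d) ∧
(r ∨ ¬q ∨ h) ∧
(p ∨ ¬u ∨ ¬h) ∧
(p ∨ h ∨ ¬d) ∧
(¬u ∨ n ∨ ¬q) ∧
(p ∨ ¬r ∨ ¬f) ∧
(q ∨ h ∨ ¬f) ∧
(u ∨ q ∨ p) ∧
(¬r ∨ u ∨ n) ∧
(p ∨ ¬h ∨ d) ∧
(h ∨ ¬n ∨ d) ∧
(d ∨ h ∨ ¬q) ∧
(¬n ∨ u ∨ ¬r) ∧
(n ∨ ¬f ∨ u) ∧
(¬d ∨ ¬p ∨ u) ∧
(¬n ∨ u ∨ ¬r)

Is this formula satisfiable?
Yes

Yes, the formula is satisfiable.

One satisfying assignment is: u=False, n=False, r=False, f=False, q=True, h=True, d=True, p=False

Verification: With this assignment, all 28 clauses evaluate to true.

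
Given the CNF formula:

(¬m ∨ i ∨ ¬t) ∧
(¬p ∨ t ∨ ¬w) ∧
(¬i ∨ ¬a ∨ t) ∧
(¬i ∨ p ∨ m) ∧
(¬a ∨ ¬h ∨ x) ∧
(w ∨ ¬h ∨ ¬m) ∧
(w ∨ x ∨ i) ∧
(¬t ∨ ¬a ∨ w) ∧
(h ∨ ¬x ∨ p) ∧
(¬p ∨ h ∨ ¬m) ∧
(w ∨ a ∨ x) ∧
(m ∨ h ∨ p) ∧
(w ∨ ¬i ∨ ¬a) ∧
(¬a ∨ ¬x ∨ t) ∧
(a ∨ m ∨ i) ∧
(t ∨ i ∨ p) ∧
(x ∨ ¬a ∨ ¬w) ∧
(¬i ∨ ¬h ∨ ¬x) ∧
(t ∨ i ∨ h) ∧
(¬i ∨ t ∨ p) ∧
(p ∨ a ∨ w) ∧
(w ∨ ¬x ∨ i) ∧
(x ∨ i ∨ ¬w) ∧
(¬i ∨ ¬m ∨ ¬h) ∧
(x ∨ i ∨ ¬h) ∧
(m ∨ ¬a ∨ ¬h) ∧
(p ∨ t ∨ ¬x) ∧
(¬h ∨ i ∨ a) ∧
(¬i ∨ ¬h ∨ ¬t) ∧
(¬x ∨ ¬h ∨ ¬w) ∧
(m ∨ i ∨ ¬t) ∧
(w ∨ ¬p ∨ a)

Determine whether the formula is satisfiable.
Yes

Yes, the formula is satisfiable.

One satisfying assignment is: t=True, i=True, w=True, h=False, x=False, p=False, m=True, a=False

Verification: With this assignment, all 32 clauses evaluate to true.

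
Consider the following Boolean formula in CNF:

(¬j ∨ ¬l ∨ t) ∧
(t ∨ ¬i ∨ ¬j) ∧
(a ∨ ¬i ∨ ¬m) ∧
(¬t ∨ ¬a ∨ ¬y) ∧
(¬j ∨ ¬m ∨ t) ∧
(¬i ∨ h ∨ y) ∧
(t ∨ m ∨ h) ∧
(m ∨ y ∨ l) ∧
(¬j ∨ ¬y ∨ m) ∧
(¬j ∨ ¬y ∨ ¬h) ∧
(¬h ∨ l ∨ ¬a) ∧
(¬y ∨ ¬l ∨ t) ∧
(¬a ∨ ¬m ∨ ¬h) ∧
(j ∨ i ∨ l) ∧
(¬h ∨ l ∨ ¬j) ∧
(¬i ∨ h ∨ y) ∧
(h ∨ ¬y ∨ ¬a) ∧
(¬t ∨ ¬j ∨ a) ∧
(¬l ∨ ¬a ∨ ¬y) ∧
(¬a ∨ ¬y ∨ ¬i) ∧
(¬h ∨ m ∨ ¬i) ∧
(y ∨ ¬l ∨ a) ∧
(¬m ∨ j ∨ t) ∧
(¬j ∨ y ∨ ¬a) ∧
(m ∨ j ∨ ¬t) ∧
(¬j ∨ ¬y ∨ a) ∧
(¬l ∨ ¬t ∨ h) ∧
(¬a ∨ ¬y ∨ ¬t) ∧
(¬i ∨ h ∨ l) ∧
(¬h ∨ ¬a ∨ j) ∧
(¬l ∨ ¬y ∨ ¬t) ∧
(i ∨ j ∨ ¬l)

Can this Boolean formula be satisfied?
No

No, the formula is not satisfiable.

No assignment of truth values to the variables can make all 32 clauses true simultaneously.

The formula is UNSAT (unsatisfiable).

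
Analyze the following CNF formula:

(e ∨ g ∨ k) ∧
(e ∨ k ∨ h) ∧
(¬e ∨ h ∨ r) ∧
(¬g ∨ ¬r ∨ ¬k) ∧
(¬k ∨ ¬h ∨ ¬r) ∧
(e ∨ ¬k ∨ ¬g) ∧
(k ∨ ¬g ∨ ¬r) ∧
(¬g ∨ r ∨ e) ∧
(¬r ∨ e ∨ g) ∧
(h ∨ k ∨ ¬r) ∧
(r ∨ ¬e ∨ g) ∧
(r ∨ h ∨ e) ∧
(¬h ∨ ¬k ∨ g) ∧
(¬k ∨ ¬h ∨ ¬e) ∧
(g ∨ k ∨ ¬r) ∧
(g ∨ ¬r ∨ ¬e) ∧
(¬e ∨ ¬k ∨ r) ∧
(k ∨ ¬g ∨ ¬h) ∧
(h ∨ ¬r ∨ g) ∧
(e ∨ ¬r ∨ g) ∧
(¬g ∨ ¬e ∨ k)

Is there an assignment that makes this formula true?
No

No, the formula is not satisfiable.

No assignment of truth values to the variables can make all 21 clauses true simultaneously.

The formula is UNSAT (unsatisfiable).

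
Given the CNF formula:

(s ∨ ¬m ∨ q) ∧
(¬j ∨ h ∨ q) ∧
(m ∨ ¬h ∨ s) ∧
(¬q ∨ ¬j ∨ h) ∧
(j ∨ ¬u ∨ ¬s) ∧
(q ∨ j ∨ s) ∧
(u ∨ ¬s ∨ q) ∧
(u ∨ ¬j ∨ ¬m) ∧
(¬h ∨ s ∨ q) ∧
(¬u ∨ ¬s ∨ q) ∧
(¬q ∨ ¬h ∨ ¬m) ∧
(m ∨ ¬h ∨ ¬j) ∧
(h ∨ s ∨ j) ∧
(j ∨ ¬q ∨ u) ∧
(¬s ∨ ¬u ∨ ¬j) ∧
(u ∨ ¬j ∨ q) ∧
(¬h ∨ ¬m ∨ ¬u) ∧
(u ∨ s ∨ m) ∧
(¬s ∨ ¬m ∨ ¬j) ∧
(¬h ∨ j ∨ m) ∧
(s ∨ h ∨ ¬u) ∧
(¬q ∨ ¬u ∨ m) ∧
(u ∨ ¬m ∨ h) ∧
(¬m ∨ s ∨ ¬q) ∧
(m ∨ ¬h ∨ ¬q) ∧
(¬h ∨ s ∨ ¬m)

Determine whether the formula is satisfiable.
No

No, the formula is not satisfiable.

No assignment of truth values to the variables can make all 26 clauses true simultaneously.

The formula is UNSAT (unsatisfiable).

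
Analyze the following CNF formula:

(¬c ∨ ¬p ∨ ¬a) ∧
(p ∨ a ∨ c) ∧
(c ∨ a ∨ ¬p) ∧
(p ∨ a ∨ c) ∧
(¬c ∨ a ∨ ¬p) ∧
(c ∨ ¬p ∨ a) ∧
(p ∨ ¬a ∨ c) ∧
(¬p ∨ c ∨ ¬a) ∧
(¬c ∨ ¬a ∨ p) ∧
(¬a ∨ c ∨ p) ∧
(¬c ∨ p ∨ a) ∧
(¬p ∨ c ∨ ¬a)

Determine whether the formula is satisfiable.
No

No, the formula is not satisfiable.

No assignment of truth values to the variables can make all 12 clauses true simultaneously.

The formula is UNSAT (unsatisfiable).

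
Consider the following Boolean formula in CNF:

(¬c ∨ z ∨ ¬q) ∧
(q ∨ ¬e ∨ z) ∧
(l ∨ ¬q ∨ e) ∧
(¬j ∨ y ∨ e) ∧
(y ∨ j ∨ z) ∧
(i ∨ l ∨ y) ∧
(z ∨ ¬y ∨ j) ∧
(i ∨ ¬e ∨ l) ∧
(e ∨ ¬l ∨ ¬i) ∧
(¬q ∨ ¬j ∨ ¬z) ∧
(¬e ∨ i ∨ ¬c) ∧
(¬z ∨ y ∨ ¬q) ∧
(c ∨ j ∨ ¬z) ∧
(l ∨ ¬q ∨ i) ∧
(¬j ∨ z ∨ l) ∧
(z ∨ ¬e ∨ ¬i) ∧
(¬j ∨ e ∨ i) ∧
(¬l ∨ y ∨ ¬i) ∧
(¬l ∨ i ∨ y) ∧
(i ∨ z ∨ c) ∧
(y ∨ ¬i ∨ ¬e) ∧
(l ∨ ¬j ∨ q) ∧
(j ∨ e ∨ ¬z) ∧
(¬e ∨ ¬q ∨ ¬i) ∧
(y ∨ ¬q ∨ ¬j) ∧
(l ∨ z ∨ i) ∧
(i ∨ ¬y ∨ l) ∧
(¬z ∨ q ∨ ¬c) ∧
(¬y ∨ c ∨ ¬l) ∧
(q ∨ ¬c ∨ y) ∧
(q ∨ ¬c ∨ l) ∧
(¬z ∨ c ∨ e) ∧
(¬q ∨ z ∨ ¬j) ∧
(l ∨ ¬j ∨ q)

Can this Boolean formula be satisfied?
No

No, the formula is not satisfiable.

No assignment of truth values to the variables can make all 34 clauses true simultaneously.

The formula is UNSAT (unsatisfiable).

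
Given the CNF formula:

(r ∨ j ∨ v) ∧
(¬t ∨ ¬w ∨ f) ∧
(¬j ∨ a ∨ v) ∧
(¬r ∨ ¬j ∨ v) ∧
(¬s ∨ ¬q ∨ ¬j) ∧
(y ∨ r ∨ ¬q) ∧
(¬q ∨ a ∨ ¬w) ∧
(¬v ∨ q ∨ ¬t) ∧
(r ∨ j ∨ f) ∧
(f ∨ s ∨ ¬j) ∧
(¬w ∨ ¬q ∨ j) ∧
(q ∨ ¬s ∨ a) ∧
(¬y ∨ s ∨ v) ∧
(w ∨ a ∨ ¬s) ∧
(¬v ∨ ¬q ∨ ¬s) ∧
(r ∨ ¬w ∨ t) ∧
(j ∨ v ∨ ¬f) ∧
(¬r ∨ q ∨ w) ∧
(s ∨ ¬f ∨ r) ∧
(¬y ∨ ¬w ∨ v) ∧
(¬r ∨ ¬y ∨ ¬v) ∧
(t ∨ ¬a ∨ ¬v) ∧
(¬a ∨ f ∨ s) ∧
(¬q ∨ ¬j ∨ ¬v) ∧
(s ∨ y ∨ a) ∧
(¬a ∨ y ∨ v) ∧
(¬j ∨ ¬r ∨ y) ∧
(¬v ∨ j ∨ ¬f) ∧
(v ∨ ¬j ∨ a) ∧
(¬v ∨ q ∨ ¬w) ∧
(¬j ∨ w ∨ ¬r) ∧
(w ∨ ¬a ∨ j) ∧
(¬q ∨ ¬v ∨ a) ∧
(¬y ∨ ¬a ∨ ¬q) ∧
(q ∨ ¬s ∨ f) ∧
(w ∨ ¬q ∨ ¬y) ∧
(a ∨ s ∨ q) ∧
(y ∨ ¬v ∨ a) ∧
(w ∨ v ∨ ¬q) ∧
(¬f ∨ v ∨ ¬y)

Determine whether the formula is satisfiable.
No

No, the formula is not satisfiable.

No assignment of truth values to the variables can make all 40 clauses true simultaneously.

The formula is UNSAT (unsatisfiable).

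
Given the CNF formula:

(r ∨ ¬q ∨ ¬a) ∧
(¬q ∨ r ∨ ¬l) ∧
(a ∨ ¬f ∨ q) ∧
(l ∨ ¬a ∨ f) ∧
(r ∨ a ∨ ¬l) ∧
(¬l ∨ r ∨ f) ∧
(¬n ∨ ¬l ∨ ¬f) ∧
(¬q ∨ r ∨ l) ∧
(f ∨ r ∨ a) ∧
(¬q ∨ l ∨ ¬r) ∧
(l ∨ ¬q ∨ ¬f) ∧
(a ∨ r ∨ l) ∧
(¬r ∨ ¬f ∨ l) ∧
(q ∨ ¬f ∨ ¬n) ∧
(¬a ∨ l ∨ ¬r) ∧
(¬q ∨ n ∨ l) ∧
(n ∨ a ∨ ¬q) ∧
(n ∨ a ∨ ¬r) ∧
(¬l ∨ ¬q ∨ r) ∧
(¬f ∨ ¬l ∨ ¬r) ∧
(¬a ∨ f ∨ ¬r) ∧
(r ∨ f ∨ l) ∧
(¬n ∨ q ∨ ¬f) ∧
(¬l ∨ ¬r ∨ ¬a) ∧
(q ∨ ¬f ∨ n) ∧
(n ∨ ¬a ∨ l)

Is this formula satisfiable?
Yes

Yes, the formula is satisfiable.

One satisfying assignment is: f=False, l=False, a=False, q=False, n=True, r=True

Verification: With this assignment, all 26 clauses evaluate to true.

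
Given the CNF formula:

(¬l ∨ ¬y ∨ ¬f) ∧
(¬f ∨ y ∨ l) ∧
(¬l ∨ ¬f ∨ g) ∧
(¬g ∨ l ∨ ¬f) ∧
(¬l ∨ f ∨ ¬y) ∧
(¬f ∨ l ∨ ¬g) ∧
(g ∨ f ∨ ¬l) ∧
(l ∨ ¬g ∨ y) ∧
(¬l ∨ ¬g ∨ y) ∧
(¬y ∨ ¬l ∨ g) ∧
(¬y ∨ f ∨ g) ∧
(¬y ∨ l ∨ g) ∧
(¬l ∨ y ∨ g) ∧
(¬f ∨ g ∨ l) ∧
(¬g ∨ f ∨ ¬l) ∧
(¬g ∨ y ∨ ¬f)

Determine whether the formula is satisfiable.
Yes

Yes, the formula is satisfiable.

One satisfying assignment is: l=False, f=False, y=False, g=False

Verification: With this assignment, all 16 clauses evaluate to true.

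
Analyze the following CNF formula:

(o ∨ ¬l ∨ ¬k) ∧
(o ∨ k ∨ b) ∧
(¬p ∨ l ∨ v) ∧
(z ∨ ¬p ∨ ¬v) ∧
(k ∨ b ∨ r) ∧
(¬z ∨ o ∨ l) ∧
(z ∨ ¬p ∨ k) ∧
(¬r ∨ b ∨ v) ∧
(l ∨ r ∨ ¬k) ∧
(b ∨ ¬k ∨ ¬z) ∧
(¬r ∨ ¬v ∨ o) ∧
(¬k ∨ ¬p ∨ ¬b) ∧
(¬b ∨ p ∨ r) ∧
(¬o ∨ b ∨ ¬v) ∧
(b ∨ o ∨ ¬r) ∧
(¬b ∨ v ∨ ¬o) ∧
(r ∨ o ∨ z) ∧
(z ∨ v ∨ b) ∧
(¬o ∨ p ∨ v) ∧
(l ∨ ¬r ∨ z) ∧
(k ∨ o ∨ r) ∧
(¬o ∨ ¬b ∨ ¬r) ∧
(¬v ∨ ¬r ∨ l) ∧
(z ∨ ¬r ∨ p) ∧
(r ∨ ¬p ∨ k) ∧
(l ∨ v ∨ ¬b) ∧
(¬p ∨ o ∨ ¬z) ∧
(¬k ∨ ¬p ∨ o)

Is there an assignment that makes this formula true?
Yes

Yes, the formula is satisfiable.

One satisfying assignment is: b=True, v=False, l=True, o=False, z=True, k=False, p=False, r=True

Verification: With this assignment, all 28 clauses evaluate to true.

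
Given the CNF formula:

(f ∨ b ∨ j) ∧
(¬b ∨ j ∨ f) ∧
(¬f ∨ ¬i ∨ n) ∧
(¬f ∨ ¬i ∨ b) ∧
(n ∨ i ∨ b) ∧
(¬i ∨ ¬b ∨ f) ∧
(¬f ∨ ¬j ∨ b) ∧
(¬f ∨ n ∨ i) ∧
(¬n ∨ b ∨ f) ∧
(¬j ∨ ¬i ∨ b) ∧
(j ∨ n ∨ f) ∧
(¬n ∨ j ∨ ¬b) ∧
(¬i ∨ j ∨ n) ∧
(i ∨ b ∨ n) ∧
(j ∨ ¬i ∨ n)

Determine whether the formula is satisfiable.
Yes

Yes, the formula is satisfiable.

One satisfying assignment is: f=True, i=False, j=False, b=False, n=True

Verification: With this assignment, all 15 clauses evaluate to true.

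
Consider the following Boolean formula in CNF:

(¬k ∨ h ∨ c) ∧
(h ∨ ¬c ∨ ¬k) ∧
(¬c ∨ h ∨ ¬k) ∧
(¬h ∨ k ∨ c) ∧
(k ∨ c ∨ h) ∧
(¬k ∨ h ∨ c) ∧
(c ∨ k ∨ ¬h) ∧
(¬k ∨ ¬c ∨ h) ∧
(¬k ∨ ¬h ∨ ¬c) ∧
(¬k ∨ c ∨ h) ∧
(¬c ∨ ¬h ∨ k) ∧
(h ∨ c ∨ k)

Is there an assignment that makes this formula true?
Yes

Yes, the formula is satisfiable.

One satisfying assignment is: h=False, k=False, c=True

Verification: With this assignment, all 12 clauses evaluate to true.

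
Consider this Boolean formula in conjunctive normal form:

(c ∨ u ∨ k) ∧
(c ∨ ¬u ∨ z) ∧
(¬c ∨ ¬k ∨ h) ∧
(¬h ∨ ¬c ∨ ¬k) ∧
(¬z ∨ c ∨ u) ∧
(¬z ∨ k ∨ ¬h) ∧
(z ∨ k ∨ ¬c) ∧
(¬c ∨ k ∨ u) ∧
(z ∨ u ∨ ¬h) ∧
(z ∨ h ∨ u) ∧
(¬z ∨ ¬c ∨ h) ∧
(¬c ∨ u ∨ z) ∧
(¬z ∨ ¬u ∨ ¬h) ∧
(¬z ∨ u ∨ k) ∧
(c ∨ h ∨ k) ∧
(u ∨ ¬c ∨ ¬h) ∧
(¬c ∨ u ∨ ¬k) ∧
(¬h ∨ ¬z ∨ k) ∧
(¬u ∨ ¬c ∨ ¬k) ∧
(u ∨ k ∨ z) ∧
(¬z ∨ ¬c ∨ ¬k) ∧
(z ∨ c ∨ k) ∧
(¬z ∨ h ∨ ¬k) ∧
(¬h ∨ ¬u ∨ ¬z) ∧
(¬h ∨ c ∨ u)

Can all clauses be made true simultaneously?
No

No, the formula is not satisfiable.

No assignment of truth values to the variables can make all 25 clauses true simultaneously.

The formula is UNSAT (unsatisfiable).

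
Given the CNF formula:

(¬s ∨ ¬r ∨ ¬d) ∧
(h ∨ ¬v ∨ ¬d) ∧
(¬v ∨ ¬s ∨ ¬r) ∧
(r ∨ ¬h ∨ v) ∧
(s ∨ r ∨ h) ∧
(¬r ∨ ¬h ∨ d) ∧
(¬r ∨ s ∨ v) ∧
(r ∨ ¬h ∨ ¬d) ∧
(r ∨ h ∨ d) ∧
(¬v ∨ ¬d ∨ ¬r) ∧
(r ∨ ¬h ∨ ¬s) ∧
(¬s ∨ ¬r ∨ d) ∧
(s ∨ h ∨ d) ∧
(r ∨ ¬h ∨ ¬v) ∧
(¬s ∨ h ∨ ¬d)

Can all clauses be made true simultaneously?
No

No, the formula is not satisfiable.

No assignment of truth values to the variables can make all 15 clauses true simultaneously.

The formula is UNSAT (unsatisfiable).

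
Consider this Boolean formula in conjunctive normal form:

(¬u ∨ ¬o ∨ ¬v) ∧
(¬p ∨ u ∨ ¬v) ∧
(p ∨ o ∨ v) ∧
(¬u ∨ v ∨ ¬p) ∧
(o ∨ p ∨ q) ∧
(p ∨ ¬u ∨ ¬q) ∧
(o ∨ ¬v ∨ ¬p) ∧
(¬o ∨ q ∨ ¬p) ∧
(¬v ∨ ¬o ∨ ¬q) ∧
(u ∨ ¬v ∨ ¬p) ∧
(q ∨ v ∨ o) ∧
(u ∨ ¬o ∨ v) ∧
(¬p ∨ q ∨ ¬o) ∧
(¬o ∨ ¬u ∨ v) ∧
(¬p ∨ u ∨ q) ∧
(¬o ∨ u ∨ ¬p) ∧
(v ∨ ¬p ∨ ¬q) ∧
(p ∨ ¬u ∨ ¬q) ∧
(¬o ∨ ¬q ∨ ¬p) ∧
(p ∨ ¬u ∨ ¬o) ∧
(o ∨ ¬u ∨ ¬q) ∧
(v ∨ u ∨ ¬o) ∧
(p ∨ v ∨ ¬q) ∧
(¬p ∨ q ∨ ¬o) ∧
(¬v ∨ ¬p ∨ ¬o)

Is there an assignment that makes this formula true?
Yes

Yes, the formula is satisfiable.

One satisfying assignment is: v=True, o=False, q=True, p=False, u=False

Verification: With this assignment, all 25 clauses evaluate to true.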